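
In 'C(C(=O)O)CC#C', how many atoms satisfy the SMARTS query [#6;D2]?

Check the 7 heavy atoms by environment: 3× C (D2) → match; 1× C (D1) → no; 1× C (D3) → no; 2× O (D1) → no.
That gives 3 matching atoms.

3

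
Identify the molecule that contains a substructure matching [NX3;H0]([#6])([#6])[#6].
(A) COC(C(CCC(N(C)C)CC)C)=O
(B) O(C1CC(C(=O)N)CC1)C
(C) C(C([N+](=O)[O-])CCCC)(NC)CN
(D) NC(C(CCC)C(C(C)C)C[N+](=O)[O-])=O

A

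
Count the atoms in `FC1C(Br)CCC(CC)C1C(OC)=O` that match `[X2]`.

The query [X2] means: any atom with exactly two total connections (bonds + H).
Check the 14 heavy atoms by environment: 9× C (X4) → no; 1× F (X1) → no; 1× C (X3) → no; 1× O (X1) → no; 1× O (X2) → match; 1× Br (X1) → no.
That gives 1 matching atom.

1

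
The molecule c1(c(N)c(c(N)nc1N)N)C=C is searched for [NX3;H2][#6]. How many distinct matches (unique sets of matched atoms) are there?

4

[NX3;H2][#6] is the SMARTS for a primary amine: a trivalent nitrogen with two H attached to carbon.
The molecule carries 4 separate instances of a primary amino group (-NH2) meeting every constraint; each maps to a distinct set of atoms, giving 4 matches.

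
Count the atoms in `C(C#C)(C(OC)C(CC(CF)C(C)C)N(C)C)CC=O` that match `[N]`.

The query [N] means: uppercase N matches aliphatic (non-aromatic) nitrogen only.
Check the 20 heavy atoms by environment: 16× C → no; 2× O → no; 1× N → match; 1× F → no.
That gives 1 matching atom.

1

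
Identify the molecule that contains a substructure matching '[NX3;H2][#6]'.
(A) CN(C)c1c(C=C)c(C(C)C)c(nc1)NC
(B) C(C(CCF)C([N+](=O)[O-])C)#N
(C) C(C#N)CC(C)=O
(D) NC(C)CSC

D

[NX3;H2][#6] describes a trivalent nitrogen with two H attached to carbon (a primary amine).
(A) has an N-methylamino group (-NHCH3) but the nitrogen bears two carbons and only one H (H1), not H2.
(B) has a nitro group (-[N+](=O)[O-]) but the nitrogen is [N+] with no H, not NX3H2.
(C) has a nitrile (-C#N) but the nitrogen is NX1 (triple-bonded), not NX3 with two H.
(D) contains a primary amino group (-NH2), which satisfies every atom and bond constraint.
So the answer is (D).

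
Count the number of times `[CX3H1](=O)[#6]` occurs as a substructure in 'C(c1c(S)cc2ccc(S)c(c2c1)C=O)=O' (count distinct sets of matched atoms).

[CX3H1](=O)[#6] is the SMARTS for an aldehyde: an sp2 carbon with one H, double-bonded to O and single-bonded to carbon.
The molecule carries 2 separate instances of an aldehyde (-CHO) meeting every constraint; each maps to a distinct set of atoms, giving 2 matches.

2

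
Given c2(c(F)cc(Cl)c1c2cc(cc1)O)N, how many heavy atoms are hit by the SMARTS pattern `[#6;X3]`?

The query [#6;X3] means: any carbon (aromatic or not) with three total connections.
Check the 14 heavy atoms by environment: 10× c (aromatic, X3) → match; 1× F (X1) → no; 1× Cl (X1) → no; 1× O (X2) → no; 1× N (X3) → no.
That gives 10 matching atoms.

10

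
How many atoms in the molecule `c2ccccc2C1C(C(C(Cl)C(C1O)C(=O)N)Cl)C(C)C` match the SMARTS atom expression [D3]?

Check the 21 heavy atoms by environment: 8× C (D3) → match; 1× c (aromatic, D3) → match; 5× c (aromatic, D2) → no; 2× O (D1) → no; 1× N (D1) → no; 2× C (D1) → no; 2× Cl (D1) → no.
Summing the matching environments: 8 + 1 = 9 matching atoms.

9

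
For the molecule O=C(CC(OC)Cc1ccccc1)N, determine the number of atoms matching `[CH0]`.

1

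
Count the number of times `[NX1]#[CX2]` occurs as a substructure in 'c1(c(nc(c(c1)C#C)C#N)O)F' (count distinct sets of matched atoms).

1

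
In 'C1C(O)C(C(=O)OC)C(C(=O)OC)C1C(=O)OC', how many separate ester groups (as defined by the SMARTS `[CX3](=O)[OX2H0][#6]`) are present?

3

[CX3](=O)[OX2H0][#6] is the SMARTS for an ester: a carbonyl carbon bonded to an oxygen that is itself bonded to carbon (no H on that O).
The molecule carries 3 separate instances of a methyl-ester group (-C(=O)OCH3) meeting every constraint; each maps to a distinct set of atoms, giving 3 matches.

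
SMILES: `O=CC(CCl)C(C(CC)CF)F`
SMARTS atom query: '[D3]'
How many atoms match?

3

Check the 12 heavy atoms by environment: 4× C (D2) → no; 3× C (D3) → match; 2× F (D1) → no; 1× Cl (D1) → no; 1× C (D1) → no; 1× O (D1) → no.
That gives 3 matching atoms.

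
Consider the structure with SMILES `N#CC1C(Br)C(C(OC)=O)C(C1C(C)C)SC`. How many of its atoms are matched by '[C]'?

The query [C] means: uppercase C matches aliphatic (non-aromatic) carbon only.
Check the 17 heavy atoms by environment: 12× C → match; 1× Br → no; 1× N → no; 1× S → no; 2× O → no.
That gives 12 matching atoms.

12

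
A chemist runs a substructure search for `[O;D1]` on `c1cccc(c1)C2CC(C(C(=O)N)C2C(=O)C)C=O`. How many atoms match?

3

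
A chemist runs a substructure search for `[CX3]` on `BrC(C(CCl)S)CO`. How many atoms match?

0

The query [CX3] means: C with X3: aliphatic carbon with exactly 3 total connections.
Check the 8 heavy atoms by environment: 4× C (X4) → no; 1× O (X2) → no; 1× Cl (X1) → no; 1× S (X2) → no; 1× Br (X1) → no.
No environment satisfies the query, so 0 matching atoms.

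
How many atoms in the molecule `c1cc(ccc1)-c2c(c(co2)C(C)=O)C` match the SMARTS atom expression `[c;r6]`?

The query [c;r6] means: aromatic carbon that belongs to a six-membered ring.
Check the 15 heavy atoms by environment: 1× o (aromatic, in 5-ring) → no; 4× c (aromatic, in 5-ring) → no; 6× c (aromatic, in 6-ring) → match; 3× C (acyclic) → no; 1× O (acyclic) → no.
That gives 6 matching atoms.

6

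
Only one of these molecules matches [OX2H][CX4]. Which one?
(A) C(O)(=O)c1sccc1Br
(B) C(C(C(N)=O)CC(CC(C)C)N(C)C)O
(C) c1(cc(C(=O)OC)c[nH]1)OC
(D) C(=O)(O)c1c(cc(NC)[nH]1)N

B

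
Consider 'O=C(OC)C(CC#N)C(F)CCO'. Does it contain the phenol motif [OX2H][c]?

The pattern [OX2H][c] describes a hydroxyl oxygen attached to an aromatic carbon — a phenol.
The closest candidate here is a hydroxyl group (-OH), but the -OH is on an aliphatic carbon, not an aromatic c. No other fragment satisfies the full query, so there is no match.

No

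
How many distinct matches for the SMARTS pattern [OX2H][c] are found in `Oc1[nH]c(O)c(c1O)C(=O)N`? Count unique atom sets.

[OX2H][c] is the SMARTS for a phenol: a hydroxyl oxygen attached to an aromatic carbon.
The molecule carries 3 separate instances of a hydroxyl group (-OH) meeting every constraint; each maps to a distinct set of atoms, giving 3 matches.

3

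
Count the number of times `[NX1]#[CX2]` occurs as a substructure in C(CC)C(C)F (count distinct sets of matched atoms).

0

[NX1]#[CX2] is the SMARTS for a nitrile: a nitrogen triple-bonded to a two-connected carbon.
No fragment in the molecule satisfies every constraint, giving 0 matches.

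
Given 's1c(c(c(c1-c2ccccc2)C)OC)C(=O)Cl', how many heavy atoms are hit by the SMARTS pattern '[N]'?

0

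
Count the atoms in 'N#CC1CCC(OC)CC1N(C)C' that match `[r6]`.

6

The query [r6] means: r6 matches atoms in a six-membered ring.
Check the 13 heavy atoms by environment: 6× C (in 6-ring) → match; 2× N (acyclic) → no; 4× C (acyclic) → no; 1× O (acyclic) → no.
That gives 6 matching atoms.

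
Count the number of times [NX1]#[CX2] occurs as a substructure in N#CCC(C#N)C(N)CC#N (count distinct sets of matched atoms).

3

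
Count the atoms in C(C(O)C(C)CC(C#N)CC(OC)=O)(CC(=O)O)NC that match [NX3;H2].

Check the 20 heavy atoms by environment: 3× C (H2, X4) → no; 4× C (H1, X4) → no; 1× N (H1, X3) → no; 3× C (H3, X4) → no; 1× C (H0, X2) → no; 1× N (H0, X1) → no; 2× C (H0, X3) → no; 2× O (H0, X1) → no; 2× O (H1, X2) → no; 1× O (H0, X2) → no.
No environment satisfies the query, so 0 matching atoms.

0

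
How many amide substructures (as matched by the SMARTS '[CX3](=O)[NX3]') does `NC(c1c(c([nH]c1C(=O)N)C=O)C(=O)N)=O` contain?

3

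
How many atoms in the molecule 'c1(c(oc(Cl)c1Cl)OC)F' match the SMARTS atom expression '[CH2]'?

The query [CH2] means: aliphatic carbon with exactly two hydrogens.
Check the 10 heavy atoms by environment: 1× o (aromatic, H0) → no; 4× c (aromatic, H0) → no; 1× F (H0) → no; 2× Cl (H0) → no; 1× O (H0) → no; 1× C (H3) → no.
No environment satisfies the query, so 0 matching atoms.

0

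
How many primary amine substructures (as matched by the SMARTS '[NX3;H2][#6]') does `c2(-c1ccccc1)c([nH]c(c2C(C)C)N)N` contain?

[NX3;H2][#6] is the SMARTS for a primary amine: a trivalent nitrogen with two H attached to carbon.
The molecule carries 2 separate instances of a primary amino group (-NH2) meeting every constraint; each maps to a distinct set of atoms, giving 2 matches.

2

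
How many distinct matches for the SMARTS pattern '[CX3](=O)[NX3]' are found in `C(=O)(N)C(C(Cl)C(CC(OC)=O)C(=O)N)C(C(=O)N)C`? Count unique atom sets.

[CX3](=O)[NX3] is the SMARTS for an amide: a carbonyl carbon bonded to a trivalent nitrogen.
The molecule carries 3 separate instances of a primary amide (-C(=O)NH2) meeting every constraint; each maps to a distinct set of atoms, giving 3 matches.

3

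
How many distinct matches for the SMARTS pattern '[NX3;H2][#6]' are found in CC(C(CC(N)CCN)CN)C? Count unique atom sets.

3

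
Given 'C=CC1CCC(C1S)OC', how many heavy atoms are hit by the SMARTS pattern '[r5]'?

5

The query [r5] means: r5 matches atoms in a five-membered ring.
Check the 10 heavy atoms by environment: 5× C (in 5-ring) → match; 3× C (acyclic) → no; 1× S (acyclic) → no; 1× O (acyclic) → no.
That gives 5 matching atoms.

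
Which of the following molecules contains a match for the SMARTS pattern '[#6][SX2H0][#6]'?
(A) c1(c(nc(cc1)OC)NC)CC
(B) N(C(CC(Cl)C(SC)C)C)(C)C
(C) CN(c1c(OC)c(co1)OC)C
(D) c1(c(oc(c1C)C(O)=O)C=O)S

[#6][SX2H0][#6] describes an aliphatic sulfur bridging two carbons with no H on the sulfur (a thioether).
(A) has a methoxy ether (-OCH3) but the bridging atom is O, not S.
(B) contains a methylthio ether (-SCH3), which satisfies every atom and bond constraint.
(C) has a methoxy ether (-OCH3) but the bridging atom is O, not S.
(D) has a thiol (-SH) but the sulfur has H1, not H0 bridging two carbons.
So the answer is (B).

B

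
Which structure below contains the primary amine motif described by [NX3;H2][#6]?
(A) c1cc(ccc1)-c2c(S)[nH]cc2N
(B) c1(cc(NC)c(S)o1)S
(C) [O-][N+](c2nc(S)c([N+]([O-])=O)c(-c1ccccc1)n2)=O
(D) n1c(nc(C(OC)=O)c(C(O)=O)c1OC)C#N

A

[NX3;H2][#6] describes a trivalent nitrogen with two H attached to carbon (a primary amine).
(A) contains a primary amino group (-NH2), which satisfies every atom and bond constraint.
(B) has an N-methylamino group (-NHCH3) but the nitrogen bears two carbons and only one H (H1), not H2.
(C) has a nitro group (-[N+](=O)[O-]) but the nitrogen is [N+] with no H, not NX3H2.
(D) has a nitrile (-C#N) but the nitrogen is NX1 (triple-bonded), not NX3 with two H.
So the answer is (A).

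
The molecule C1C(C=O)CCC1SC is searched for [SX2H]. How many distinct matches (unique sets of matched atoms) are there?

0

[SX2H] is the SMARTS for a thiol: an aliphatic sulfur with two connections, one being H.
The molecule has a methylthio ether (-SCH3), but the sulfur has H0 (bonded to two carbons), not H1; nothing else fits, so there are 0 matches.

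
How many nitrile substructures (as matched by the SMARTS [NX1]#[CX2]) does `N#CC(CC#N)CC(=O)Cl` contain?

[NX1]#[CX2] is the SMARTS for a nitrile: a nitrogen triple-bonded to a two-connected carbon.
The molecule carries 2 separate instances of a nitrile (-C#N) meeting every constraint; each maps to a distinct set of atoms, giving 2 matches.

2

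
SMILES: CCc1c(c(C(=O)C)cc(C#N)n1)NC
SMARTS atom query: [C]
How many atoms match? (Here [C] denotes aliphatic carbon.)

6

The query [C] means: uppercase C matches aliphatic (non-aromatic) carbon only.
Check the 15 heavy atoms by environment: 1× n (aromatic) → no; 5× c (aromatic) → no; 6× C → match; 1× O → no; 2× N → no.
That gives 6 matching atoms.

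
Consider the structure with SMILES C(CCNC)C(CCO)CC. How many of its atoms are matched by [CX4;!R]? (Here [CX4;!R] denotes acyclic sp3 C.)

9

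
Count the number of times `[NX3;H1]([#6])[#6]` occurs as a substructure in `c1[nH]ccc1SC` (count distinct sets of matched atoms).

[NX3;H1]([#6])[#6] is the SMARTS for a secondary amine: a trivalent nitrogen with one H, bonded to two carbons.
No fragment in the molecule satisfies every constraint, giving 0 matches.

0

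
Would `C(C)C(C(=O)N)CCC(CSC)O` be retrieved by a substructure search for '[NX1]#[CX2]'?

The pattern [NX1]#[CX2] describes a nitrogen triple-bonded to a two-connected carbon — a nitrile.
The closest candidate here is a primary amide (-C(=O)NH2), but the nitrogen is NX3, not NX1. No other fragment satisfies the full query, so there is no match.

No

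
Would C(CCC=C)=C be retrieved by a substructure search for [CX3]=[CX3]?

Yes

The pattern [CX3]=[CX3] describes a non-aromatic C=C double bond between two sp2 carbons — an alkene.
The molecule carries a vinyl group (-CH=CH2), whose atoms satisfy every constraint of the query, so the pattern matches.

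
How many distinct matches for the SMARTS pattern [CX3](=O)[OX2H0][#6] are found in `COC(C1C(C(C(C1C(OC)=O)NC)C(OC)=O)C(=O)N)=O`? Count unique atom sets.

[CX3](=O)[OX2H0][#6] is the SMARTS for an ester: a carbonyl carbon bonded to an oxygen that is itself bonded to carbon (no H on that O).
The molecule carries 3 separate instances of a methyl-ester group (-C(=O)OCH3) meeting every constraint; each maps to a distinct set of atoms, giving 3 matches.

3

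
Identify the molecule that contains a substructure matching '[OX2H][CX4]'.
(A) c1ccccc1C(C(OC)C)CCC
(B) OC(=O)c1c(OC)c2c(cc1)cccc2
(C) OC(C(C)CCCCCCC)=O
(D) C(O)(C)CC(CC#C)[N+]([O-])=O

D

[OX2H][CX4] describes a hydroxyl oxygen bound to an sp3 (X4) carbon (an aliphatic alcohol).
(A) has a methoxy ether (-OCH3) but the oxygen has H0 (ether), not H1.
(B) has a carboxylic acid group (-C(=O)OH) but the -OH is on a CX3 carbonyl carbon, not a CX4 carbon.
(C) has a carboxylic acid group (-C(=O)OH) but the -OH is on a CX3 carbonyl carbon, not a CX4 carbon.
(D) contains a hydroxyl group (-OH), which satisfies every atom and bond constraint.
So the answer is (D).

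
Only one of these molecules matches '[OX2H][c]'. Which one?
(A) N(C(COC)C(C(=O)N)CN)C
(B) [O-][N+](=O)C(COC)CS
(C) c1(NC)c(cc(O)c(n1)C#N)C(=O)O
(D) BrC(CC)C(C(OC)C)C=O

C

[OX2H][c] describes a hydroxyl oxygen attached to an aromatic carbon (a phenol).
(A) has a methoxy ether (-OCH3) but the oxygen has H0, not H1.
(B) has a methoxy ether (-OCH3) but the oxygen has H0, not H1.
(C) contains a hydroxyl group (-OH), which satisfies every atom and bond constraint.
(D) has a methoxy ether (-OCH3) but the oxygen has H0, not H1.
So the answer is (C).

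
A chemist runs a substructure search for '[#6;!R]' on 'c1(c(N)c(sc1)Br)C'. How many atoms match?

Check the 8 heavy atoms by environment: 1× s (aromatic, in 5-ring) → no; 4× c (aromatic, in 5-ring) → no; 1× Br (acyclic) → no; 1× N (acyclic) → no; 1× C (acyclic) → match.
That gives 1 matching atom.

1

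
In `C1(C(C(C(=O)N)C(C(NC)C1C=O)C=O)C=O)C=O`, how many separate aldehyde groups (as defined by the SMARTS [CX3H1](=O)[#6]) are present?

4

[CX3H1](=O)[#6] is the SMARTS for an aldehyde: an sp2 carbon with one H, double-bonded to O and single-bonded to carbon.
The molecule carries 4 separate instances of an aldehyde (-CHO) meeting every constraint; each maps to a distinct set of atoms, giving 4 matches.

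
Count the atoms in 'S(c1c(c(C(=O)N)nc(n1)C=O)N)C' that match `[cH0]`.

4

Check the 14 heavy atoms by environment: 2× n (aromatic, H0) → no; 4× c (aromatic, H0) → match; 1× C (H1) → no; 2× O (H0) → no; 1× C (H0) → no; 2× N (H2) → no; 1× S (H0) → no; 1× C (H3) → no.
That gives 4 matching atoms.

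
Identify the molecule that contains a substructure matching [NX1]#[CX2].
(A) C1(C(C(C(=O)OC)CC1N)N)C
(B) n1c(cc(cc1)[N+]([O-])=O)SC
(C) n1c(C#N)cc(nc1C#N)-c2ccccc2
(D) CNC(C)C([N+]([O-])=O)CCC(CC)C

[NX1]#[CX2] describes a nitrogen triple-bonded to a two-connected carbon (a nitrile).
(A) has a primary amino group (-NH2) but the nitrogen is NX3 (three connections), not NX1 triple-bonded.
(B) has a nitro group (-[N+](=O)[O-]) but there is no C#N triple bond.
(C) contains a nitrile (-C#N), which satisfies every atom and bond constraint.
(D) has a nitro group (-[N+](=O)[O-]) but there is no C#N triple bond.
So the answer is (C).

C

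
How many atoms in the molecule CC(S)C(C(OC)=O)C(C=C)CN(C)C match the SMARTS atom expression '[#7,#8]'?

3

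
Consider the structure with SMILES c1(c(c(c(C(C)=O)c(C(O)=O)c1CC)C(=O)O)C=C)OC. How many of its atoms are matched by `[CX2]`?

The query [CX2] means: C with X2: aliphatic carbon with exactly 2 total connections.
Check the 21 heavy atoms by environment: 6× c (aromatic, X3) → no; 5× C (X3) → no; 3× O (X1) → no; 3× O (X2) → no; 4× C (X4) → no.
No environment satisfies the query, so 0 matching atoms.

0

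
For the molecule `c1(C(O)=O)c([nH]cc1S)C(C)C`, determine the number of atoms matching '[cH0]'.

3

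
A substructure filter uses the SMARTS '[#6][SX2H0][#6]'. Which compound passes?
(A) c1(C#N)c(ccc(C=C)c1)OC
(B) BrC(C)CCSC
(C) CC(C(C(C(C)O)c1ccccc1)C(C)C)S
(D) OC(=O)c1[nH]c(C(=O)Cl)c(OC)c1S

[#6][SX2H0][#6] describes an aliphatic sulfur bridging two carbons with no H on the sulfur (a thioether).
(A) has a methoxy ether (-OCH3) but the bridging atom is O, not S.
(B) contains a methylthio ether (-SCH3), which satisfies every atom and bond constraint.
(C) has a thiol (-SH) but the sulfur has H1, not H0 bridging two carbons.
(D) has a methoxy ether (-OCH3) but the bridging atom is O, not S.
So the answer is (B).

B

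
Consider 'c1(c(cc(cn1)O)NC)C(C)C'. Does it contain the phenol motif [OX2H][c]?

Yes

The pattern [OX2H][c] describes a hydroxyl oxygen attached to an aromatic carbon — a phenol.
The molecule carries a hydroxyl group (-OH), whose atoms satisfy every constraint of the query, so the pattern matches.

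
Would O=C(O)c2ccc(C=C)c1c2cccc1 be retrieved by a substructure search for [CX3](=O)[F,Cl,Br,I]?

No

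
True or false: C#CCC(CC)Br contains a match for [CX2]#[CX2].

True

The pattern [CX2]#[CX2] describes a carbon-carbon triple bond — an alkyne.
The molecule carries an ethynyl group (-C#CH), whose atoms satisfy every constraint of the query, so the pattern matches.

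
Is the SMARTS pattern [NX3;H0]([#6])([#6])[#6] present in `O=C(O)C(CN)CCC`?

The pattern [NX3;H0]([#6])([#6])[#6] describes a trivalent nitrogen with no H, bonded to three carbons — a tertiary amine.
The closest candidate here is a primary amino group (-NH2), but the nitrogen has H2, not H0 with three carbons. No other fragment satisfies the full query, so there is no match.

No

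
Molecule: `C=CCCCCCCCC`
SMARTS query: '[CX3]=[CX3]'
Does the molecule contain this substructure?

Yes

The pattern [CX3]=[CX3] describes a non-aromatic C=C double bond between two sp2 carbons — an alkene.
The molecule carries a vinyl group (-CH=CH2), whose atoms satisfy every constraint of the query, so the pattern matches.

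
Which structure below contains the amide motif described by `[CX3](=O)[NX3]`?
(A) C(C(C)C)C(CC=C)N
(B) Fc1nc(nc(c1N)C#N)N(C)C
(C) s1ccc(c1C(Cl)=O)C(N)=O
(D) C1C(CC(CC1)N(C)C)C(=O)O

C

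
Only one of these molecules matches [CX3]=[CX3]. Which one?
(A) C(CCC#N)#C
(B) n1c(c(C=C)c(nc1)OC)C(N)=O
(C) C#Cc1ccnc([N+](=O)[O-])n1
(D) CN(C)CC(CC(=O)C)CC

B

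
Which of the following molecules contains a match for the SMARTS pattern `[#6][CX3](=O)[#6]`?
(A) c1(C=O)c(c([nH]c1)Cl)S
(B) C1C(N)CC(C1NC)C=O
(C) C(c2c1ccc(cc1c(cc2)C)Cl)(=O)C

C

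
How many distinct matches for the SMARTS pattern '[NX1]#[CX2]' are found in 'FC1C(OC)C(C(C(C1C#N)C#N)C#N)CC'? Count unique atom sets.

3

[NX1]#[CX2] is the SMARTS for a nitrile: a nitrogen triple-bonded to a two-connected carbon.
The molecule carries 3 separate instances of a nitrile (-C#N) meeting every constraint; each maps to a distinct set of atoms, giving 3 matches.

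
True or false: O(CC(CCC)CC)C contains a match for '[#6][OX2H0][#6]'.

True

The pattern [#6][OX2H0][#6] describes an aliphatic oxygen bridging two carbons with no H on the oxygen — an ether.
The molecule carries a methoxy ether (-OCH3), whose atoms satisfy every constraint of the query, so the pattern matches.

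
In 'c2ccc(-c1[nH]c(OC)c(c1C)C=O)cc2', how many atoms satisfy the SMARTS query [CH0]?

The query [CH0] means: aliphatic carbon with no attached hydrogen.
Check the 16 heavy atoms by environment: 1× n (aromatic, H1) → no; 5× c (aromatic, H0) → no; 2× O (H0) → no; 2× C (H3) → no; 1× C (H1) → no; 5× c (aromatic, H1) → no.
No environment satisfies the query, so 0 matching atoms.

0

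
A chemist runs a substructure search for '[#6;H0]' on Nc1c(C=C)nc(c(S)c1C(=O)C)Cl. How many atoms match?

6

The query [#6;H0] means: any carbon with no attached hydrogen.
Check the 14 heavy atoms by environment: 1× n (aromatic, H0) → no; 5× c (aromatic, H0) → match; 1× S (H1) → no; 1× C (H0) → match; 1× O (H0) → no; 1× C (H3) → no; 1× C (H1) → no; 1× C (H2) → no; 1× Cl (H0) → no; 1× N (H2) → no.
Summing the matching environments: 5 + 1 = 6 matching atoms.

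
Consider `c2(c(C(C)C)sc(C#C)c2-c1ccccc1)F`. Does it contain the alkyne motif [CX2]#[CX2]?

Yes

The pattern [CX2]#[CX2] describes a carbon-carbon triple bond — an alkyne.
The molecule carries an ethynyl group (-C#CH), whose atoms satisfy every constraint of the query, so the pattern matches.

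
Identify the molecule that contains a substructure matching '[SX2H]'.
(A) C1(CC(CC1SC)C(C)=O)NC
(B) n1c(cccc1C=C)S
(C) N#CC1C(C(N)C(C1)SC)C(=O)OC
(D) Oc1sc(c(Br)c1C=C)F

B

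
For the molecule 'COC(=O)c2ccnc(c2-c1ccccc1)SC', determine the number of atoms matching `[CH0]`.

1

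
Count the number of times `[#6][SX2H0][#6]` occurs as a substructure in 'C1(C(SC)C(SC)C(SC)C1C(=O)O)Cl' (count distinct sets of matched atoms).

3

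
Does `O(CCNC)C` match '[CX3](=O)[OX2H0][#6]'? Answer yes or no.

The pattern [CX3](=O)[OX2H0][#6] describes a carbonyl carbon bonded to an oxygen that is itself bonded to carbon (no H on that O) — an ester.
The closest candidate here is a methoxy ether (-OCH3), but the ether oxygen is not adjacent to a C=O carbon. No other fragment satisfies the full query, so there is no match.

No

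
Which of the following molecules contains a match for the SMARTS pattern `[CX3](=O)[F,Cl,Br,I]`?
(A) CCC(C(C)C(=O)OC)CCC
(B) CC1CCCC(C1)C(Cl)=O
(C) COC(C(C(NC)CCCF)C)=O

B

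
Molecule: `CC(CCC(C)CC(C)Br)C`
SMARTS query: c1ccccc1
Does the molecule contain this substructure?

No

The pattern c1ccccc1 describes six aromatic carbons in a ring — a benzene ring.
The closest candidate here is a methyl group (-CH3), but no six-membered all-carbon aromatic ring is present. No other fragment satisfies the full query, so there is no match.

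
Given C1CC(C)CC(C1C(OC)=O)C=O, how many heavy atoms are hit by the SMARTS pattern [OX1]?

The query [OX1] means: aliphatic oxygen with one total connection — typically a carbonyl =O or an oxide.
Check the 13 heavy atoms by environment: 8× C (X4) → no; 2× C (X3) → no; 2× O (X1) → match; 1× O (X2) → no.
That gives 2 matching atoms.

2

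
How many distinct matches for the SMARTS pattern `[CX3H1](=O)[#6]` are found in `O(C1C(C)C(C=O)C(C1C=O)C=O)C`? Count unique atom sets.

3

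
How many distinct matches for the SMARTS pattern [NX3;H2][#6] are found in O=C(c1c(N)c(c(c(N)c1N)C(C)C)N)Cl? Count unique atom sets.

4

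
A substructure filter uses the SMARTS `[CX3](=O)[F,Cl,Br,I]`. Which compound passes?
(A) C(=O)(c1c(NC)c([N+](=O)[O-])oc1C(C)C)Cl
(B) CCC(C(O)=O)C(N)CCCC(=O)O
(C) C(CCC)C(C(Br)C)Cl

[CX3](=O)[F,Cl,Br,I] describes a carbonyl carbon bonded to a halogen (an acyl halide).
(A) contains an acyl chloride (-C(=O)Cl), which satisfies every atom and bond constraint.
(B) has a carboxylic acid group (-C(=O)OH) but the carbonyl is bonded to -OH, not to a halogen.
(C) has a chloro substituent but the Cl is not on a carbonyl carbon.
So the answer is (A).

A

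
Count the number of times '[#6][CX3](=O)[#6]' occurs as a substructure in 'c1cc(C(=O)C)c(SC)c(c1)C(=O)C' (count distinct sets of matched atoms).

[#6][CX3](=O)[#6] is the SMARTS for a ketone: a carbonyl carbon (no H) flanked by two carbons.
The molecule carries 2 separate instances of an acetyl/ketone group (-C(=O)CH3) meeting every constraint; each maps to a distinct set of atoms, giving 2 matches.

2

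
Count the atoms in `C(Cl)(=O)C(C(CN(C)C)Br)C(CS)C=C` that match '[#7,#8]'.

2

The query [#7,#8] means: nitrogen or oxygen (comma = OR).
Check the 15 heavy atoms by environment: 10× C → no; 1× S → no; 1× N → match; 1× O → match; 1× Cl → no; 1× Br → no.
Summing the matching environments: 1 + 1 = 2 matching atoms.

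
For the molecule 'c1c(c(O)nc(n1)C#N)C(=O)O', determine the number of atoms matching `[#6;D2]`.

2

The query [#6;D2] means: any carbon bonded to exactly two heavy atoms.
Check the 12 heavy atoms by environment: 2× n (aromatic, D2) → no; 3× c (aromatic, D3) → no; 1× c (aromatic, D2) → match; 1× C (D2) → match; 1× N (D1) → no; 3× O (D1) → no; 1× C (D3) → no.
Summing the matching environments: 1 + 1 = 2 matching atoms.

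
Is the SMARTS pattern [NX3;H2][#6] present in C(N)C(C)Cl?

Yes

The pattern [NX3;H2][#6] describes a trivalent nitrogen with two H attached to carbon — a primary amine.
The molecule carries a primary amino group (-NH2), whose atoms satisfy every constraint of the query, so the pattern matches.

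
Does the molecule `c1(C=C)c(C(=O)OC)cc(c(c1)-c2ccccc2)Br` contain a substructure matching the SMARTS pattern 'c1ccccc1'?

The pattern c1ccccc1 describes six aromatic carbons in a ring — a benzene ring.
The molecule carries a phenyl ring, whose atoms satisfy every constraint of the query, so the pattern matches.

Yes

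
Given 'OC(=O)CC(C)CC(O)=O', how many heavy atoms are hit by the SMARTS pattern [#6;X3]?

2

The query [#6;X3] means: any carbon (aromatic or not) with three total connections.
Check the 10 heavy atoms by environment: 4× C (X4) → no; 2× C (X3) → match; 2× O (X1) → no; 2× O (X2) → no.
That gives 2 matching atoms.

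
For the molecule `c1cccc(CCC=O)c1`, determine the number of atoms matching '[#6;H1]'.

6

The query [#6;H1] means: any carbon bearing exactly one hydrogen.
Check the 10 heavy atoms by environment: 2× C (H2) → no; 1× C (H1) → match; 1× O (H0) → no; 1× c (aromatic, H0) → no; 5× c (aromatic, H1) → match.
Summing the matching environments: 1 + 5 = 6 matching atoms.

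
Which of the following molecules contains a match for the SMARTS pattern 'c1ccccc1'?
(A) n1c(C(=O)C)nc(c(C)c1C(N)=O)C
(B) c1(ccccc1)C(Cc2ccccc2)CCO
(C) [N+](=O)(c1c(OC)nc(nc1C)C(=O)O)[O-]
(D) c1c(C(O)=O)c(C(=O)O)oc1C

B

c1ccccc1 describes six aromatic carbons in a ring (a benzene ring).
(A) has a methyl group (-CH3) but no six-membered all-carbon aromatic ring is present.
(B) contains a phenyl ring, which satisfies every atom and bond constraint.
(C) has a methyl group (-CH3) but no six-membered all-carbon aromatic ring is present.
(D) has a methyl group (-CH3) but no six-membered all-carbon aromatic ring is present.
So the answer is (B).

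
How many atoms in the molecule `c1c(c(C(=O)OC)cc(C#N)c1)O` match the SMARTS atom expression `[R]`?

The query [R] means: R matches any atom that is part of a ring.
Check the 13 heavy atoms by environment: 6× c (aromatic, in 6-ring) → match; 3× O (acyclic) → no; 3× C (acyclic) → no; 1× N (acyclic) → no.
That gives 6 matching atoms.

6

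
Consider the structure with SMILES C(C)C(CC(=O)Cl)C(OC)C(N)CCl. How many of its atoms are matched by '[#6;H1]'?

3

Check the 14 heavy atoms by environment: 3× C (H2) → no; 3× C (H1) → match; 2× Cl (H0) → no; 1× N (H2) → no; 2× C (H3) → no; 2× O (H0) → no; 1× C (H0) → no.
That gives 3 matching atoms.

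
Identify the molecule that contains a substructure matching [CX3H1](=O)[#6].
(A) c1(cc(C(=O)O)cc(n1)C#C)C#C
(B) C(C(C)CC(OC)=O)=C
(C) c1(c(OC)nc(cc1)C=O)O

[CX3H1](=O)[#6] describes an sp2 carbon with one H, double-bonded to O and single-bonded to carbon (an aldehyde).
(A) has a carboxylic acid group (-C(=O)OH) but the carbonyl carbon has H0 and is bonded to O, not H1.
(B) has a methyl-ester group (-C(=O)OCH3) but the carbonyl carbon has H0, not H1.
(C) contains an aldehyde (-CHO), which satisfies every atom and bond constraint.
So the answer is (C).

C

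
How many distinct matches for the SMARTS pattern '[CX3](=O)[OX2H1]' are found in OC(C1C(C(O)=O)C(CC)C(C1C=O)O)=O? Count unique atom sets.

2

[CX3](=O)[OX2H1] is the SMARTS for a carboxylic acid: an sp2 carbon double-bonded to O and single-bonded to an -OH oxygen.
The molecule carries 2 separate instances of a carboxylic acid group (-C(=O)OH) meeting every constraint; each maps to a distinct set of atoms, giving 2 matches.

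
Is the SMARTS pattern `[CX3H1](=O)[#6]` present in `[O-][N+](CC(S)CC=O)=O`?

The pattern [CX3H1](=O)[#6] describes an sp2 carbon with one H, double-bonded to O and single-bonded to carbon — an aldehyde.
The molecule carries an aldehyde (-CHO), whose atoms satisfy every constraint of the query, so the pattern matches.

Yes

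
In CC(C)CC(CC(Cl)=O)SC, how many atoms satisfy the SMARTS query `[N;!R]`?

0

Check the 11 heavy atoms by environment: 8× C (acyclic) → no; 1× O (acyclic) → no; 1× Cl (acyclic) → no; 1× S (acyclic) → no.
No environment satisfies the query, so 0 matching atoms.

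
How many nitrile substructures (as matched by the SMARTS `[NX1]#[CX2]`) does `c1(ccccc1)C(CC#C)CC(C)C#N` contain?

[NX1]#[CX2] is the SMARTS for a nitrile: a nitrogen triple-bonded to a two-connected carbon.
Exactly one fragment in the molecule meets all constraints, giving 1 match.

1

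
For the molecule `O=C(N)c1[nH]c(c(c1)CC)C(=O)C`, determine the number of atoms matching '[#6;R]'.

4

Check the 13 heavy atoms by environment: 1× n (aromatic, in 5-ring) → no; 4× c (aromatic, in 5-ring) → match; 5× C (acyclic) → no; 2× O (acyclic) → no; 1× N (acyclic) → no.
That gives 4 matching atoms.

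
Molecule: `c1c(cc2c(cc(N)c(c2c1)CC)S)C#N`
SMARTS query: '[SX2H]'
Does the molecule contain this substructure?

The pattern [SX2H] describes an aliphatic sulfur with two connections, one being H — a thiol.
The molecule carries a thiol (-SH), whose atoms satisfy every constraint of the query, so the pattern matches.

Yes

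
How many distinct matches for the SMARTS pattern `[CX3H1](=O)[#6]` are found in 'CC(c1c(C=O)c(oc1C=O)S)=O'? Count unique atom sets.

[CX3H1](=O)[#6] is the SMARTS for an aldehyde: an sp2 carbon with one H, double-bonded to O and single-bonded to carbon.
The molecule carries 2 separate instances of an aldehyde (-CHO) meeting every constraint; each maps to a distinct set of atoms, giving 2 matches.

2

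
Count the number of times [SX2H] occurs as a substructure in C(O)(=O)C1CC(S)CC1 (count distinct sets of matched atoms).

1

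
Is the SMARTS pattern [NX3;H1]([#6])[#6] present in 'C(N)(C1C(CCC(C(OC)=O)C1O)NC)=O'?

Yes

The pattern [NX3;H1]([#6])[#6] describes a trivalent nitrogen with one H, bonded to two carbons — a secondary amine.
The molecule carries an N-methylamino group (-NHCH3), whose atoms satisfy every constraint of the query, so the pattern matches.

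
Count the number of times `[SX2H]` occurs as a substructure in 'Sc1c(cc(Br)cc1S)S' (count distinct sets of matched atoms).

[SX2H] is the SMARTS for a thiol: an aliphatic sulfur with two connections, one being H.
The molecule carries 3 separate instances of a thiol (-SH) meeting every constraint; each maps to a distinct set of atoms, giving 3 matches.

3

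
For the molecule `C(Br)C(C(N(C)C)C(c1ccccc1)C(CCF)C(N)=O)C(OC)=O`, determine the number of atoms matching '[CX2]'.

The query [CX2] means: C with X2: aliphatic carbon with exactly 2 total connections.
Check the 25 heavy atoms by environment: 10× C (X4) → no; 2× N (X3) → no; 2× C (X3) → no; 2× O (X1) → no; 1× O (X2) → no; 1× Br (X1) → no; 1× F (X1) → no; 6× c (aromatic, X3) → no.
No environment satisfies the query, so 0 matching atoms.

0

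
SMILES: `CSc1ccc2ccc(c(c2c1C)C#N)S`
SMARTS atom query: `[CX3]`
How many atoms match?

Check the 16 heavy atoms by environment: 10× c (aromatic, X3) → no; 2× S (X2) → no; 2× C (X4) → no; 1× C (X2) → no; 1× N (X1) → no.
No environment satisfies the query, so 0 matching atoms.

0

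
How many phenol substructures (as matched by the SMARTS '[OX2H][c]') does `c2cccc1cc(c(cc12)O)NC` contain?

1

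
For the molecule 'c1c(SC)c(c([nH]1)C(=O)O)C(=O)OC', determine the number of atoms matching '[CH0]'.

2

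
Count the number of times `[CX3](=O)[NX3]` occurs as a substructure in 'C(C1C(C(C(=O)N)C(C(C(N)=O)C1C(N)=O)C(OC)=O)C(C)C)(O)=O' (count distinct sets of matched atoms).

3

[CX3](=O)[NX3] is the SMARTS for an amide: a carbonyl carbon bonded to a trivalent nitrogen.
The molecule carries 3 separate instances of a primary amide (-C(=O)NH2) meeting every constraint; each maps to a distinct set of atoms, giving 3 matches.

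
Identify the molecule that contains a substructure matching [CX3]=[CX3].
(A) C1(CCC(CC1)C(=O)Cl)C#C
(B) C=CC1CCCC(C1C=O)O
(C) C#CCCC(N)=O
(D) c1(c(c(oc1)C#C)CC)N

B

[CX3]=[CX3] describes a non-aromatic C=C double bond between two sp2 carbons (an alkene).
(A) has an ethynyl group (-C#CH) but the C-C bond is a triple bond, not a double bond.
(B) contains a vinyl group (-CH=CH2), which satisfies every atom and bond constraint.
(C) has an ethynyl group (-C#CH) but the C-C bond is a triple bond, not a double bond.
(D) has an ethyl group (-CH2CH3) but its C-C bond is a single bond between CX4 carbons, not CX3=CX3.
So the answer is (B).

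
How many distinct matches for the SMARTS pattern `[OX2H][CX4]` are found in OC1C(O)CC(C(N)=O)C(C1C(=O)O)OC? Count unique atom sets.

2

[OX2H][CX4] is the SMARTS for an aliphatic alcohol: a hydroxyl oxygen bound to an sp3 (X4) carbon.
The molecule carries 2 separate instances of a hydroxyl group (-OH) meeting every constraint; each maps to a distinct set of atoms, giving 2 matches.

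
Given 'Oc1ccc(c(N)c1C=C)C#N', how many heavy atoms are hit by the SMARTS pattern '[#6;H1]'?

3

The query [#6;H1] means: any carbon bearing exactly one hydrogen.
Check the 12 heavy atoms by environment: 4× c (aromatic, H0) → no; 2× c (aromatic, H1) → match; 1× C (H1) → match; 1× C (H2) → no; 1× N (H2) → no; 1× C (H0) → no; 1× N (H0) → no; 1× O (H1) → no.
Summing the matching environments: 2 + 1 = 3 matching atoms.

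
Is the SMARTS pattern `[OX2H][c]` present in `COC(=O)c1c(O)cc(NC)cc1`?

Yes

The pattern [OX2H][c] describes a hydroxyl oxygen attached to an aromatic carbon — a phenol.
The molecule carries a hydroxyl group (-OH), whose atoms satisfy every constraint of the query, so the pattern matches.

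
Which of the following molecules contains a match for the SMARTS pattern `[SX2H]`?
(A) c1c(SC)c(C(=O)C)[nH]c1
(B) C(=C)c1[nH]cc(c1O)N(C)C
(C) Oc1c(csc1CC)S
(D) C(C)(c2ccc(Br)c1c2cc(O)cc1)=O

C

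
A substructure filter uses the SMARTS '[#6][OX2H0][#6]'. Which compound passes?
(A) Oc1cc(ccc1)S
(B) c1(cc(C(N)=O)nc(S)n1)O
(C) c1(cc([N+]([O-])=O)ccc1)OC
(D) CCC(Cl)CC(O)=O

C

[#6][OX2H0][#6] describes an aliphatic oxygen bridging two carbons with no H on the oxygen (an ether).
(A) has a hydroxyl group (-OH) but the oxygen has H1, not H0 bridging two carbons.
(B) has a hydroxyl group (-OH) but the oxygen has H1, not H0 bridging two carbons.
(C) contains a methoxy ether (-OCH3), which satisfies every atom and bond constraint.
(D) has a carboxylic acid group (-C(=O)OH) but the -OH oxygen has H1; the =O is OX1, not OX2.
So the answer is (C).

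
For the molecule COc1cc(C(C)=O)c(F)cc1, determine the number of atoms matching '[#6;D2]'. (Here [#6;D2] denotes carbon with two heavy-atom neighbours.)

3

The query [#6;D2] means: any carbon bonded to exactly two heavy atoms.
Check the 12 heavy atoms by environment: 3× c (aromatic, D3) → no; 3× c (aromatic, D2) → match; 1× C (D3) → no; 1× O (D1) → no; 2× C (D1) → no; 1× F (D1) → no; 1× O (D2) → no.
That gives 3 matching atoms.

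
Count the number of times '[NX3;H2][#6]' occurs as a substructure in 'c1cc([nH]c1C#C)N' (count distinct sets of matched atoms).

1

[NX3;H2][#6] is the SMARTS for a primary amine: a trivalent nitrogen with two H attached to carbon.
Exactly one fragment in the molecule meets all constraints, giving 1 match.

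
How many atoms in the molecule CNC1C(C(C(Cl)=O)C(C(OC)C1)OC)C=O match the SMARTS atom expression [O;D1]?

The query [O;D1] means: aliphatic oxygen bonded to exactly one heavy atom.
Check the 17 heavy atoms by environment: 6× C (D3) → no; 2× C (D2) → no; 2× O (D1) → match; 1× Cl (D1) → no; 2× O (D2) → no; 3× C (D1) → no; 1× N (D2) → no.
That gives 2 matching atoms.

2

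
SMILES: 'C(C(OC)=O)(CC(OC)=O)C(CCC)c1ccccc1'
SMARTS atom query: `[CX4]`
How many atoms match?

8

The query [CX4] means: C with X4: aliphatic carbon with exactly 4 total connections (bonds + H).
Check the 20 heavy atoms by environment: 8× C (X4) → match; 2× C (X3) → no; 2× O (X1) → no; 2× O (X2) → no; 6× c (aromatic, X3) → no.
That gives 8 matching atoms.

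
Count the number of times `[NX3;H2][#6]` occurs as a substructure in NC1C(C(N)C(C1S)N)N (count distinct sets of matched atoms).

4

[NX3;H2][#6] is the SMARTS for a primary amine: a trivalent nitrogen with two H attached to carbon.
The molecule carries 4 separate instances of a primary amino group (-NH2) meeting every constraint; each maps to a distinct set of atoms, giving 4 matches.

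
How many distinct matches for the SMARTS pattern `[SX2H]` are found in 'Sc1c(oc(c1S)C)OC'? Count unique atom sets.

[SX2H] is the SMARTS for a thiol: an aliphatic sulfur with two connections, one being H.
The molecule carries 2 separate instances of a thiol (-SH) meeting every constraint; each maps to a distinct set of atoms, giving 2 matches.

2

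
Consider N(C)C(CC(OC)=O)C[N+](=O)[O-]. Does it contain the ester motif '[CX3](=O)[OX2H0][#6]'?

Yes

The pattern [CX3](=O)[OX2H0][#6] describes a carbonyl carbon bonded to an oxygen that is itself bonded to carbon (no H on that O) — an ester.
The molecule carries a methyl-ester group (-C(=O)OCH3), whose atoms satisfy every constraint of the query, so the pattern matches.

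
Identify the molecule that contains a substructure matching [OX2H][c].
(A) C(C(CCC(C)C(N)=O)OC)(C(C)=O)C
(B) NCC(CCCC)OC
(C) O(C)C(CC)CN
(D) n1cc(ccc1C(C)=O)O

[OX2H][c] describes a hydroxyl oxygen attached to an aromatic carbon (a phenol).
(A) has a methoxy ether (-OCH3) but the oxygen has H0, not H1.
(B) has a methoxy ether (-OCH3) but the oxygen has H0, not H1.
(C) has a methoxy ether (-OCH3) but the oxygen has H0, not H1.
(D) contains a hydroxyl group (-OH), which satisfies every atom and bond constraint.
So the answer is (D).

D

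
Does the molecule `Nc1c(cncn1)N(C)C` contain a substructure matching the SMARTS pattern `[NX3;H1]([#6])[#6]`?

The pattern [NX3;H1]([#6])[#6] describes a trivalent nitrogen with one H, bonded to two carbons — a secondary amine.
The closest candidate here is a dimethylamino group (-N(CH3)2), but the nitrogen has H0, not H1. No other fragment satisfies the full query, so there is no match.

No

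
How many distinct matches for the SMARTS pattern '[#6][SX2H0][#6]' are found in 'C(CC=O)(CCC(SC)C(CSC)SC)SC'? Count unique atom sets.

4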